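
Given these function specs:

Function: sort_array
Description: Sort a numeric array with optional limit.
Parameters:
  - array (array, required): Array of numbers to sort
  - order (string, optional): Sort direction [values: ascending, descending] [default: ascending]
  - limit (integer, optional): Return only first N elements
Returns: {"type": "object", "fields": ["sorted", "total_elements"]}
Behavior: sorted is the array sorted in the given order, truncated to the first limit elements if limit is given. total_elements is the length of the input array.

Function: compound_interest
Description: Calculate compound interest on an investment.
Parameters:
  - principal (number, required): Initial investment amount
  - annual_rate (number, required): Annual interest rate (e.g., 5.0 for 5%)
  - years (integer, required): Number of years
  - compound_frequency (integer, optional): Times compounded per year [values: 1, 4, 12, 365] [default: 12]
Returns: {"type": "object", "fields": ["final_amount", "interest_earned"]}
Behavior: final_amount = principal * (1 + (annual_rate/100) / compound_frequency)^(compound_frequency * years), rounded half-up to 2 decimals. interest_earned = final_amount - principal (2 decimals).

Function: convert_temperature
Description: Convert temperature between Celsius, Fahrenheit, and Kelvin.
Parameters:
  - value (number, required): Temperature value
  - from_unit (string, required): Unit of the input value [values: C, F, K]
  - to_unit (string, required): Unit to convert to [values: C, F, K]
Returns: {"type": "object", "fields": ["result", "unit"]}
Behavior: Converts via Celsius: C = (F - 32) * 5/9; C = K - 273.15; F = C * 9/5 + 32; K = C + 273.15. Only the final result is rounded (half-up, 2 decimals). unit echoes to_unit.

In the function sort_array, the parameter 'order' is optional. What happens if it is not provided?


The sort_array spec declares:
  - order (string, optional): Sort direction [values: ascending, descending] [default: ascending]
It defaults to ascending


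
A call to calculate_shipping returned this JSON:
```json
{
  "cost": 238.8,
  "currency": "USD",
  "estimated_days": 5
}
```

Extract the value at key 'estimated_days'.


5


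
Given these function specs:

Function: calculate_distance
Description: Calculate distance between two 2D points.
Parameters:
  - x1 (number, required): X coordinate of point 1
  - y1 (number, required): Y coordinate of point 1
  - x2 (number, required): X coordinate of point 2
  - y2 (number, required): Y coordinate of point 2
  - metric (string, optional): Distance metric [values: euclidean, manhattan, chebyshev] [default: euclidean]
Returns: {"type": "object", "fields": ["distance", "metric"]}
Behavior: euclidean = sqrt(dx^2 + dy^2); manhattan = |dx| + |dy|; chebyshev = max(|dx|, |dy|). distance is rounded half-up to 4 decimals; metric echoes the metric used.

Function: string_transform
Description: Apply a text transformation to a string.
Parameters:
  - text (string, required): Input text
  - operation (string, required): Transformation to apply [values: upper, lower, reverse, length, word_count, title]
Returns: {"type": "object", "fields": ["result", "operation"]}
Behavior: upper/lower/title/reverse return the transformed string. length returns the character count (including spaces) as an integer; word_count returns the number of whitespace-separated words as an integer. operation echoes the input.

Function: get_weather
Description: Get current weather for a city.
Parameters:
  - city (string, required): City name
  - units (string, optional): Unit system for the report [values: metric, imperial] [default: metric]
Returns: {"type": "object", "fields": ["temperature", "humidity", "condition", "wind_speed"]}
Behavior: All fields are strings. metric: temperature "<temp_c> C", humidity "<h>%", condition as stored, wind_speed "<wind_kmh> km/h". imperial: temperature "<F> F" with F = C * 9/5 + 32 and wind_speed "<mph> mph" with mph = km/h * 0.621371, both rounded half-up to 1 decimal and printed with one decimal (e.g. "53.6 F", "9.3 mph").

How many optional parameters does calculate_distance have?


Parameters of calculate_distance: x1 (required), y1 (required), x2 (required), y2 (required), metric (optional)
Optional count:
1


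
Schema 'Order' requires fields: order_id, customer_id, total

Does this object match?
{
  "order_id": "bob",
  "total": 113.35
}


Checking required fields...
Missing: customer_id
Invalid - missing required field 'customer_id'


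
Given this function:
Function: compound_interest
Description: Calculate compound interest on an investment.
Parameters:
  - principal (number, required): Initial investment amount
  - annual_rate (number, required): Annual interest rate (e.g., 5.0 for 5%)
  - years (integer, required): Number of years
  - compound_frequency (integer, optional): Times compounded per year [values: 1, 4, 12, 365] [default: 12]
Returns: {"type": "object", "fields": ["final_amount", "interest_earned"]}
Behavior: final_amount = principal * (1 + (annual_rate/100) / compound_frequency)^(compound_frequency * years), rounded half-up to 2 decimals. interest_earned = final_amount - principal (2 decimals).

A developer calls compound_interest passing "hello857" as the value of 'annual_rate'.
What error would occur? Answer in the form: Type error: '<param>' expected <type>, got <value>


Spec: 'annual_rate' is declared as number; "hello857" is a string.
Type error: 'annual_rate' expected number, got "hello857"


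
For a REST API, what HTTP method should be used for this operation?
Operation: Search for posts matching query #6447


GET = read, POST = create, PUT = update/replace, DELETE = remove
This operation is a read.
GET


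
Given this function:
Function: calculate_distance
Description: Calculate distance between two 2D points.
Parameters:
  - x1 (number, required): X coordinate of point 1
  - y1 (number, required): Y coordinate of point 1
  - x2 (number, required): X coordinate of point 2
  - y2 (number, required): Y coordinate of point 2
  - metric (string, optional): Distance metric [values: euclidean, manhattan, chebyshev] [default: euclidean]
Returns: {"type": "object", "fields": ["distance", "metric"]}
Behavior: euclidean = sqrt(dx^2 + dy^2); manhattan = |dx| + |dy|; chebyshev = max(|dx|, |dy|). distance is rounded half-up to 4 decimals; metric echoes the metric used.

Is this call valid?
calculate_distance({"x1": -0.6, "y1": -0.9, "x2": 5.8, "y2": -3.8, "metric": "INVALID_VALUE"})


Checking parameter values...
Parameter 'metric' has value 'INVALID_VALUE' not in allowed: euclidean, manhattan, chebyshev
Invalid - 'metric' must be one of euclidean, manhattan, chebyshev


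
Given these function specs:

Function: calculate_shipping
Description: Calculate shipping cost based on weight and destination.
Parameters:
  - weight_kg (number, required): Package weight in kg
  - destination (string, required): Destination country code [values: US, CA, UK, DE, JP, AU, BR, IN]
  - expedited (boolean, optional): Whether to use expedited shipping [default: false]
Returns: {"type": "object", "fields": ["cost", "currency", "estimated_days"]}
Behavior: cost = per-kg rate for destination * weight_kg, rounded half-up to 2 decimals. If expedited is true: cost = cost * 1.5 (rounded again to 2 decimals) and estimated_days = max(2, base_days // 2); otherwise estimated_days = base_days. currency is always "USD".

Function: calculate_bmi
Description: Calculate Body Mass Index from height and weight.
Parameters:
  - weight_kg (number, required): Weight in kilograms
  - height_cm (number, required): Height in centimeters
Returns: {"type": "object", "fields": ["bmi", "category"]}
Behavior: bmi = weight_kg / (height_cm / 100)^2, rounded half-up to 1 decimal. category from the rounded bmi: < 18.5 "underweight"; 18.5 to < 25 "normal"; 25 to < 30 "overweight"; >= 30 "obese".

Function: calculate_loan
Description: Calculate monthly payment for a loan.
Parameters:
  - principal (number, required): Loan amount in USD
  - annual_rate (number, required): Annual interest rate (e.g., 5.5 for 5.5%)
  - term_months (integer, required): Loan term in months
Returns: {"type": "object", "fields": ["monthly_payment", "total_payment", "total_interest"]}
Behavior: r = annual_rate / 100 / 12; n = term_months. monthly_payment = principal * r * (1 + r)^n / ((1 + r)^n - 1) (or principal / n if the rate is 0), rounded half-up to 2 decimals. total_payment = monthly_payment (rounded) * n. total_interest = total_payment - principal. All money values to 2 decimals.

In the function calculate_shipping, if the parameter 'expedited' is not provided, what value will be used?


The calculate_shipping spec declares:
  - expedited (boolean, optional): Whether to use expedited shipping [default: false]
Default:
false


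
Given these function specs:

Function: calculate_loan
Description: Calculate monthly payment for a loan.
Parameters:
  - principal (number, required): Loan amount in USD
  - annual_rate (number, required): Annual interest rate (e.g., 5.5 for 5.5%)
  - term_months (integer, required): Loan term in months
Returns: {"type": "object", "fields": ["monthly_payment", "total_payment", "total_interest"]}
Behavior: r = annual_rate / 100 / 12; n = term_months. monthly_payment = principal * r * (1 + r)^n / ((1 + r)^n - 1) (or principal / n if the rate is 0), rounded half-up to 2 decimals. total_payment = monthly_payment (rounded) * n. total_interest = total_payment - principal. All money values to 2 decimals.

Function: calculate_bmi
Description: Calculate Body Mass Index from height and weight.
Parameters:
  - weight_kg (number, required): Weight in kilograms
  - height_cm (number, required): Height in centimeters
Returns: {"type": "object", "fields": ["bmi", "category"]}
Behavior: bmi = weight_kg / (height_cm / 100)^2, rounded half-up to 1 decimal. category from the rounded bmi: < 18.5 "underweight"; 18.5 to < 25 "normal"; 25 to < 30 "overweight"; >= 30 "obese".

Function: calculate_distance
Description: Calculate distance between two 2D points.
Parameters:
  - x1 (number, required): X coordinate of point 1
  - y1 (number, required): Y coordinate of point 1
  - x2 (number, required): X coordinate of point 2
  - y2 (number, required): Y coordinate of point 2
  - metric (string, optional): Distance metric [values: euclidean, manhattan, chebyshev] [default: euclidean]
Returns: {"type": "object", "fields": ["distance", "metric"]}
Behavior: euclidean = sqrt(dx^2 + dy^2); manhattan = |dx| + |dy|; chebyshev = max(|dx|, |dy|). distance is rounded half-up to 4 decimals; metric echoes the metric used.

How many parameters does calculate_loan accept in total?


Parameters of calculate_loan: principal (required), annual_rate (required), term_months (required)
Total:
3


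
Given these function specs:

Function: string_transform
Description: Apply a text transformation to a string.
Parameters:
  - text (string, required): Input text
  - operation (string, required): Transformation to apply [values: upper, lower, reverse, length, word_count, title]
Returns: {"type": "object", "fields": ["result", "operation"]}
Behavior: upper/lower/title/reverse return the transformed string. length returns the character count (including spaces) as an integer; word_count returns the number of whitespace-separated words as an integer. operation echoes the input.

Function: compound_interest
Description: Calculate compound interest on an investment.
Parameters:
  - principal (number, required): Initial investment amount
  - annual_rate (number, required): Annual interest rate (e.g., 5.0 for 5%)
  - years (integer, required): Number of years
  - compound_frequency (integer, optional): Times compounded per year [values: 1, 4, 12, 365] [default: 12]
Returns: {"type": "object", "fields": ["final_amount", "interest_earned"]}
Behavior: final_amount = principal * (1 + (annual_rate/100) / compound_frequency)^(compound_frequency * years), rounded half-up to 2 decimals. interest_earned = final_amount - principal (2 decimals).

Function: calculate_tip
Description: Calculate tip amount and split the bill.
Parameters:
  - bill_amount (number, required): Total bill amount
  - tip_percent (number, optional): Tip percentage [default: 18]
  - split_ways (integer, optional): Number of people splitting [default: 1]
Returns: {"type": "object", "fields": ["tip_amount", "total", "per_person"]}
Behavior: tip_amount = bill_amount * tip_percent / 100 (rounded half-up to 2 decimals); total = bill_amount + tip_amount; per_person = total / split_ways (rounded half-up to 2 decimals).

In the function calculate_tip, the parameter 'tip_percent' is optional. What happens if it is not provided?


The calculate_tip spec declares:
  - tip_percent (number, optional): Tip percentage [default: 18]
It defaults to 18


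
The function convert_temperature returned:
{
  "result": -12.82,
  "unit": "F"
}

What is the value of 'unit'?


F


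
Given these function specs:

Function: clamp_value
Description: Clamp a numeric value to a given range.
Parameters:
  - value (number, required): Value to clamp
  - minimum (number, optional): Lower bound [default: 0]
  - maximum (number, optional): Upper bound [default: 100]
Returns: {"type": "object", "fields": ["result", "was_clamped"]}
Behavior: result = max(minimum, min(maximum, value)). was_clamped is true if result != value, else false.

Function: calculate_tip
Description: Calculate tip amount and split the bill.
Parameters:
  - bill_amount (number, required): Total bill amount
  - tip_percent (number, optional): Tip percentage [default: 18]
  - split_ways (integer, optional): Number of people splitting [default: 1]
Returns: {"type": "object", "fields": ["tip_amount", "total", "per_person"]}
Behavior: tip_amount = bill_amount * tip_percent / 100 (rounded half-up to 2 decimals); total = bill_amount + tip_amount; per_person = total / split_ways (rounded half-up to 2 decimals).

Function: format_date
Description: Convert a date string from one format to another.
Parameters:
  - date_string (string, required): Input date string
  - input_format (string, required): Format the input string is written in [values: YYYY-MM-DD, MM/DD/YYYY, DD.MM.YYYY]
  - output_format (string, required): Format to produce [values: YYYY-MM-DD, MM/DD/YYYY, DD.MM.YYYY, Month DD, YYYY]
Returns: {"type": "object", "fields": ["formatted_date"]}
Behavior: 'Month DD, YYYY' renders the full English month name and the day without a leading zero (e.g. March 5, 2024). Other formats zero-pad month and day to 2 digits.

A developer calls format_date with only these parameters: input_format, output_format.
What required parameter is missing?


Required parameters: date_string, input_format, output_format
Provided: input_format, output_format
Missing: date_string
date_string


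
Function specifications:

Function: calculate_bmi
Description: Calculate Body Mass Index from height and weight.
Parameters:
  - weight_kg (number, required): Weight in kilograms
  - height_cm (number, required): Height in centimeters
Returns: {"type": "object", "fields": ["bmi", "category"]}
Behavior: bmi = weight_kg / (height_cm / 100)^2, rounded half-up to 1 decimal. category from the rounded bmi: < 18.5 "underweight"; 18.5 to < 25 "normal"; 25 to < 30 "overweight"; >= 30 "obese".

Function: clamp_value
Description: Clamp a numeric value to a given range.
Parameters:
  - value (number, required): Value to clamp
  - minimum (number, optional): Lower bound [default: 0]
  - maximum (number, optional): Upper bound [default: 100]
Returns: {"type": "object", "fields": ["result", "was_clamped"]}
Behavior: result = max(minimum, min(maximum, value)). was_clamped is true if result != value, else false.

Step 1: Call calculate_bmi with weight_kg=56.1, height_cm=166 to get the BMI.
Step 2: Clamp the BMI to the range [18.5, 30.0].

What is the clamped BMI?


Step 1: calculate_bmi(weight_kg=56.1, height_cm=166)
  height_m = 166 / 100 = 1.66
  bmi = 56.1 / 1.66^2 = 56.1 / 2.7556 = 20.358543 -> 20.4
  18.5 <= 20.4 < 25 -> normal
  -> bmi = 20.4
Step 2: clamp_value(value=20.4, minimum=18.5, maximum=30.0)
  result = max(18.5, min(30.0, 20.4)) = max(18.5, 20.4) = 20.4
  was_clamped = (20.4 != 20.4) = false
  -> result = 20.4
20.4


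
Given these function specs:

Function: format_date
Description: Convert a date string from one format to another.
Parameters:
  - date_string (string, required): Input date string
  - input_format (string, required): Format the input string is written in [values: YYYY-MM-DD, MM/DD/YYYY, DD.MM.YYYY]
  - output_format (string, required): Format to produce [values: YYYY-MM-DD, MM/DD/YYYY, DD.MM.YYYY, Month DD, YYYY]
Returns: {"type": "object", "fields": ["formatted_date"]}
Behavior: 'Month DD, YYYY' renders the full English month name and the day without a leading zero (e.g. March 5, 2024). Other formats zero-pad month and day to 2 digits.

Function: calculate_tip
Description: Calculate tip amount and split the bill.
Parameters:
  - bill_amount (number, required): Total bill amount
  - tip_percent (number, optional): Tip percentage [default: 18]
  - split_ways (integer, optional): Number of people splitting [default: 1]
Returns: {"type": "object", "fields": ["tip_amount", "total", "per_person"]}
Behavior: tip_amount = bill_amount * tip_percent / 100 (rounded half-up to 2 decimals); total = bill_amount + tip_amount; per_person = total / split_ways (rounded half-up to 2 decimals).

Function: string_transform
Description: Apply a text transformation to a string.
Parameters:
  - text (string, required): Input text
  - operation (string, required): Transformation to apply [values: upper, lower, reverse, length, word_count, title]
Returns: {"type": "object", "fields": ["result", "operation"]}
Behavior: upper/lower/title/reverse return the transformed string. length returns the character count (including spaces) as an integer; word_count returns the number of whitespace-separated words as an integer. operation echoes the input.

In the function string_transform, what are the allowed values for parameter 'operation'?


The string_transform spec declares:
  - operation (string, required): Transformation to apply [values: upper, lower, reverse, length, word_count, title]
Allowed values:
upper, lower, reverse, length, word_count, title


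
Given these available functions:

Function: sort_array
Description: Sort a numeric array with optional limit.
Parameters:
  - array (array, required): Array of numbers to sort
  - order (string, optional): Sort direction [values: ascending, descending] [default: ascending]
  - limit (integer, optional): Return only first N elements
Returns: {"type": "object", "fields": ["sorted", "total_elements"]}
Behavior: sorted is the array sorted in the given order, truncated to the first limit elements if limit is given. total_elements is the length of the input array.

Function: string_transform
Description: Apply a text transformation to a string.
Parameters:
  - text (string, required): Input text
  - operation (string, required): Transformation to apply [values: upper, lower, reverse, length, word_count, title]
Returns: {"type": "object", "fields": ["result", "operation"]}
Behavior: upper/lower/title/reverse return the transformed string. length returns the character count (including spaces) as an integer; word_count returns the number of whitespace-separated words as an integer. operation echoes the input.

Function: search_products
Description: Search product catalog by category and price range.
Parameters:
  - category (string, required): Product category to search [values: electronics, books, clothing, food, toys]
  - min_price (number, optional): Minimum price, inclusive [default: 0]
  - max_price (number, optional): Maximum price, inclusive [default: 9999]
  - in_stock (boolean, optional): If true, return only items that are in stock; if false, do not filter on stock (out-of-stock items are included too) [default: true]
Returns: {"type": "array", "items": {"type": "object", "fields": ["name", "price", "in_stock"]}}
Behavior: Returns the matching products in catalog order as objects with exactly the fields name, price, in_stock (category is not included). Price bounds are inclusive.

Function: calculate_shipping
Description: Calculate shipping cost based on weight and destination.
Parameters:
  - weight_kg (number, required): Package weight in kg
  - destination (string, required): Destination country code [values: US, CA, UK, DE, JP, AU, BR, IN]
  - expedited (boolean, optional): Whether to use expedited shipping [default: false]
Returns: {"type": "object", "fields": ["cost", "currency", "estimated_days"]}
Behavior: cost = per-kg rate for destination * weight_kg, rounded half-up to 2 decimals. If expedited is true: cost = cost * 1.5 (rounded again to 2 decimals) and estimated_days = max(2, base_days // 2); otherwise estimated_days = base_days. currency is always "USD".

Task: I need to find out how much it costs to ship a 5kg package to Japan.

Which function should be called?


The task needs a function whose description is: Calculate shipping cost based on weight and destination.
calculate_shipping


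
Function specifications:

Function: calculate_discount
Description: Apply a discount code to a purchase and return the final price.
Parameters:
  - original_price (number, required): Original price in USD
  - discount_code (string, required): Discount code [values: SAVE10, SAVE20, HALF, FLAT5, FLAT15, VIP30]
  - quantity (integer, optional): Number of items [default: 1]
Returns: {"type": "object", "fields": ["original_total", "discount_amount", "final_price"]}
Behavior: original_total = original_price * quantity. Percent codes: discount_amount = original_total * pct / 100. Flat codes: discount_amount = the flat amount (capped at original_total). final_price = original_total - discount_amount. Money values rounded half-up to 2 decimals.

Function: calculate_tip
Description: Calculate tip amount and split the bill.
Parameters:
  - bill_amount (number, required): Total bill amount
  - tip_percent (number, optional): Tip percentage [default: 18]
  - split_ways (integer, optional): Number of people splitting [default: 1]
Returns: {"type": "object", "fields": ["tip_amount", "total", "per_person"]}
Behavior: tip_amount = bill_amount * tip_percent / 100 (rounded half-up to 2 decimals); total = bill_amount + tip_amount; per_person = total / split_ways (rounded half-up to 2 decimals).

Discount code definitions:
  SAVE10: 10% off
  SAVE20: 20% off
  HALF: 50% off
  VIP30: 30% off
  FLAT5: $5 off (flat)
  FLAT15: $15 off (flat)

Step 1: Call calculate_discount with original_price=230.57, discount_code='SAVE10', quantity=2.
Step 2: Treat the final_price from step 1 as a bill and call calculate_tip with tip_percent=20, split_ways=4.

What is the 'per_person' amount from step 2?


Step 1: calculate_discount(original_price=230.57, discount_code=SAVE10, quantity=2)
  original_total = 230.57 * 2 = 461.14
  SAVE10 = 10% off: discount_amount = 461.14 * 10/100 = 46.114 -> 46.11
  final_price = 461.14 - 46.11 = 415.03
  -> final_price = 415.03
Step 2: calculate_tip(bill_amount=415.03, tip_percent=20, split_ways=4)
  tip_amount = 415.03 * 20/100 = 83.006 -> 83.01
  total = 415.03 + 83.01 = 498.04
  per_person = 498.04 / 4 = 124.51 -> 124.51
  -> per_person = 124.51
$124.51


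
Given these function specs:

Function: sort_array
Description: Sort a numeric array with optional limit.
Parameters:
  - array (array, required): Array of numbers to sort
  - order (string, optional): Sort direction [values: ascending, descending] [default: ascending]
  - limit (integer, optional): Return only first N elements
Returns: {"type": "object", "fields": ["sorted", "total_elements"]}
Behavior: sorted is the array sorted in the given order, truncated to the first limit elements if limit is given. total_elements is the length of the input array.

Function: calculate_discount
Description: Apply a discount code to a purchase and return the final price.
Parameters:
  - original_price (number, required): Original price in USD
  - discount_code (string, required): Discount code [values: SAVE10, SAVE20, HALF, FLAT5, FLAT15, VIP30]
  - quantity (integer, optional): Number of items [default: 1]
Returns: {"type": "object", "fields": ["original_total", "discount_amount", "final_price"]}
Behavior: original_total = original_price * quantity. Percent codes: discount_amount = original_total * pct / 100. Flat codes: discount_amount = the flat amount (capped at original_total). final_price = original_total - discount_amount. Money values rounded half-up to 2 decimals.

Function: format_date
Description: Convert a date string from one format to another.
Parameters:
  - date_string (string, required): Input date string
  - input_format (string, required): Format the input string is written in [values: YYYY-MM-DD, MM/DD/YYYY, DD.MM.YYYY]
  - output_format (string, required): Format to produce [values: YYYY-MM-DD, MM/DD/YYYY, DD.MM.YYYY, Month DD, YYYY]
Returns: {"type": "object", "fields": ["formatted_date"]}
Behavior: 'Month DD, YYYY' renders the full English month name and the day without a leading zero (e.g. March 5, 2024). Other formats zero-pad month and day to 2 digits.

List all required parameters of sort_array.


Parameters of sort_array and their required/optional flag:
  array: required
  order: optional
  limit: optional
array


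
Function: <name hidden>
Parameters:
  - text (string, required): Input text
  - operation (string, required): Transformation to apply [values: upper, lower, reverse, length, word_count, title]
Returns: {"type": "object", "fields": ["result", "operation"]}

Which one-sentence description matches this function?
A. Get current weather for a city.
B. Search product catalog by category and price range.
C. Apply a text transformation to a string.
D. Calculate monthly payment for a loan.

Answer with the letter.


Parameters text, operation and return ["result", "operation"] fit: Apply a text transformation to a string.
C


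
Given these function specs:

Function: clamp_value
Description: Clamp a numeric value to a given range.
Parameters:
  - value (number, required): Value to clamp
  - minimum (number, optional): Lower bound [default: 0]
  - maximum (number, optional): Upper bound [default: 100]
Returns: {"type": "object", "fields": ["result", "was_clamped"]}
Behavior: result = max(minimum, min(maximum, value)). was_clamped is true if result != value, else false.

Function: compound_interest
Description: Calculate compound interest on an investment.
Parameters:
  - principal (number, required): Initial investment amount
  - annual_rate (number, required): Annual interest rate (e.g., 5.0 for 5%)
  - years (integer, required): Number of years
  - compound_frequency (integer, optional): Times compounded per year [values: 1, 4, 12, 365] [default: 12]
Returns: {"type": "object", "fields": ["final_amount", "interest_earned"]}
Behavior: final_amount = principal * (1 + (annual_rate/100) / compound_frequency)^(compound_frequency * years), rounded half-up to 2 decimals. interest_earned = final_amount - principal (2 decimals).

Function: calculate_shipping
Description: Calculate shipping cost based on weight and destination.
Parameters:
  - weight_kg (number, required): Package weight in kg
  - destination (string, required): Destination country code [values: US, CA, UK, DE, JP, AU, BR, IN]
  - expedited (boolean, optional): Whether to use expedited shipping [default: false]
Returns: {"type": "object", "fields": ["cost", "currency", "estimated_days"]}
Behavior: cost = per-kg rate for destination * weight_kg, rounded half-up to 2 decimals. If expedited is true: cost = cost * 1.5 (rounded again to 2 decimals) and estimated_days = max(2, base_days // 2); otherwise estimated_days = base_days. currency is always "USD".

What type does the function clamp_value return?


The clamp_value spec declares Returns: {"type": "object", "fields": ["result", "was_clamped"]}
Type:
object


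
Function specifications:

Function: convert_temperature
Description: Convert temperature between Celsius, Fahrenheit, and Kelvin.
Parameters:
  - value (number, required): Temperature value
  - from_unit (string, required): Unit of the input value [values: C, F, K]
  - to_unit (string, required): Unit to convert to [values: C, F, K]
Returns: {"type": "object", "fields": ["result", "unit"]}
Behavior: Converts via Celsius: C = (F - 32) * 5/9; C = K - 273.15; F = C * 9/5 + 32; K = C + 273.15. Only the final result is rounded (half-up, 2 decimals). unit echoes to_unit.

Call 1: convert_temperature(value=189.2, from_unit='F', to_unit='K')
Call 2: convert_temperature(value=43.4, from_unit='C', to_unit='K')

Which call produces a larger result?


Call 1:
  To C: (189.2 - 32) * 5/9 = 87.333333
  To K: 87.333333 + 273.15 = 360.483333
  Round to 2 decimals: 360.48
  -> 360.48 K
Call 2:
  Input already in C: 43.4
  To K: 43.4 + 273.15 = 316.55
  Round to 2 decimals: 316.55
  -> 316.55 K
Call 1 (360.48 K)


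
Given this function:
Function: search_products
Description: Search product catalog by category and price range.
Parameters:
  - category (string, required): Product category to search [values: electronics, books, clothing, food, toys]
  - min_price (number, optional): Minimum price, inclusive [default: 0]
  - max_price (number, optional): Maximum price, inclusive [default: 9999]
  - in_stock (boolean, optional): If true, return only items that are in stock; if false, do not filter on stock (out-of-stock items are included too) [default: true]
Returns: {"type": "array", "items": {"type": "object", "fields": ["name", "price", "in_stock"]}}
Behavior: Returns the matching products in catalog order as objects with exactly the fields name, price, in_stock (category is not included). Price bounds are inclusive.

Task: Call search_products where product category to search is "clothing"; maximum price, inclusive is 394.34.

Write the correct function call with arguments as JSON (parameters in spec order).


Mapping each described value to its parameter name:
  'Product category to search' -> category = "clothing"
  'Maximum price, inclusive' -> max_price = 394.34
search_products({"category": "clothing", "max_price": 394.34})


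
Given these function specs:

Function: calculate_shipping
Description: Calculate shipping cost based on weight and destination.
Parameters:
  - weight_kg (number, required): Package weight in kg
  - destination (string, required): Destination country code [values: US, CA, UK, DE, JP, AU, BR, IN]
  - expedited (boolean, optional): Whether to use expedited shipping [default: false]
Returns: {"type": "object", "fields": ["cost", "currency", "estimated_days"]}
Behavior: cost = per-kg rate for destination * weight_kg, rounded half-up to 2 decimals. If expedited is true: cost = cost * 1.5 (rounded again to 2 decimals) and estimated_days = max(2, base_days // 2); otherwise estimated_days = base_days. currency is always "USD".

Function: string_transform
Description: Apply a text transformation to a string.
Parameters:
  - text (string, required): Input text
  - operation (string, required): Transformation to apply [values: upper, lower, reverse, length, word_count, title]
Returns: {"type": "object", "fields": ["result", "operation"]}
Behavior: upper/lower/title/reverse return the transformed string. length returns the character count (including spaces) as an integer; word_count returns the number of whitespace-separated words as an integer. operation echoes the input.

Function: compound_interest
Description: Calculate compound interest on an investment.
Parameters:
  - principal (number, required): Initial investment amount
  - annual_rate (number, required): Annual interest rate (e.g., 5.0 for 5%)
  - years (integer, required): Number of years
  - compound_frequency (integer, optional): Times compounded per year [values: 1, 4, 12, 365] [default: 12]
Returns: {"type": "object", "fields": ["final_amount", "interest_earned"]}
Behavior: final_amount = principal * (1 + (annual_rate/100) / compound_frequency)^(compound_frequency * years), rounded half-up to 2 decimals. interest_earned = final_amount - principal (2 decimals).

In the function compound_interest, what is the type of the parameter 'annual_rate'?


The compound_interest spec declares:
  - annual_rate (number, required): Annual interest rate (e.g., 5.0 for 5%)
Type:
number


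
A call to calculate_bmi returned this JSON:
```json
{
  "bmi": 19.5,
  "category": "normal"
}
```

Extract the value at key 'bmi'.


19.5


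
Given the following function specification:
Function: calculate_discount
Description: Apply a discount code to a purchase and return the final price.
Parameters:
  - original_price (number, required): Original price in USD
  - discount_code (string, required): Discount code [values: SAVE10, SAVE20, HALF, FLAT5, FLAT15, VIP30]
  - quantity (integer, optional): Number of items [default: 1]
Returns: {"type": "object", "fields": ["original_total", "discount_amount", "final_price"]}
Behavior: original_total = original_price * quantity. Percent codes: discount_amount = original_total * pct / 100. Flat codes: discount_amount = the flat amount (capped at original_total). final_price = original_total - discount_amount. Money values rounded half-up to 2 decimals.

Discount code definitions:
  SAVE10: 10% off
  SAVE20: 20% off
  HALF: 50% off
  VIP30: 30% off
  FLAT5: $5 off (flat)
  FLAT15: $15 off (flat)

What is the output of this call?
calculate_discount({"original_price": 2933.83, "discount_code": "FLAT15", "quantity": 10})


original_total = 2933.83 * 10 = 29338.30
FLAT15 = $15 flat: discount_amount = min(15.00, 29338.30) = 15.00
final_price = 29338.30 - 15.00 = 29323.30
Output:
{"original_total": 29338.3, "discount_amount": 15.0, "final_price": 29323.3}


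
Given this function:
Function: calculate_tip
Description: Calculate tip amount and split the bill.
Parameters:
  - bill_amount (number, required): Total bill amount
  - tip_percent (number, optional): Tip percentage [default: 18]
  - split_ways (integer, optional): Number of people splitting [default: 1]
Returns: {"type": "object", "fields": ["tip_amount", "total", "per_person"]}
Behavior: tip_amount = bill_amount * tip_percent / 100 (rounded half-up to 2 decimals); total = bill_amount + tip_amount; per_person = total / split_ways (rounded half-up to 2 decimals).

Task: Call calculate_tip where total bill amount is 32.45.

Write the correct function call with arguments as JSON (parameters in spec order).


Mapping each described value to its parameter name:
  'Total bill amount' -> bill_amount = 32.45
calculate_tip({"bill_amount": 32.45})


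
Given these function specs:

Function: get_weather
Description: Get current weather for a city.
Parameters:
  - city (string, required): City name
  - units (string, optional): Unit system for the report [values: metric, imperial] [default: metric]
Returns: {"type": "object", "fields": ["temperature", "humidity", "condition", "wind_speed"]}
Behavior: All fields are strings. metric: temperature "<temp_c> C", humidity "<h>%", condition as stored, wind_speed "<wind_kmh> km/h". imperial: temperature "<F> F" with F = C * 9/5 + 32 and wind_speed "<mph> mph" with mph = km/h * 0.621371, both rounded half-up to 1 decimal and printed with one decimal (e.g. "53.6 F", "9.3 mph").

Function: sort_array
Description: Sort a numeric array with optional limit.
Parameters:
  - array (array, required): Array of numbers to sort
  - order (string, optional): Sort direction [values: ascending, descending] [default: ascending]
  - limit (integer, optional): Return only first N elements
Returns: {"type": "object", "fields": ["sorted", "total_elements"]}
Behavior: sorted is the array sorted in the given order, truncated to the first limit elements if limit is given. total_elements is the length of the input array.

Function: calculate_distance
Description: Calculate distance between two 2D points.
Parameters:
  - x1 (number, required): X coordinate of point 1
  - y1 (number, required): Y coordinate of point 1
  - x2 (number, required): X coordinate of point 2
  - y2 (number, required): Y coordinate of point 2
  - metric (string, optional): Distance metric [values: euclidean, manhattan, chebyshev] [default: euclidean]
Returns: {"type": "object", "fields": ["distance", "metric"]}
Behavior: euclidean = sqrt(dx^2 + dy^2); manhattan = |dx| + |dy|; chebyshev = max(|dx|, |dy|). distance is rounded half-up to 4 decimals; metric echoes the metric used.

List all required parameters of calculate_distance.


Parameters of calculate_distance and their required/optional flag:
  x1: required
  y1: required
  x2: required
  y2: required
  metric: optional
x1, x2, y1, y2


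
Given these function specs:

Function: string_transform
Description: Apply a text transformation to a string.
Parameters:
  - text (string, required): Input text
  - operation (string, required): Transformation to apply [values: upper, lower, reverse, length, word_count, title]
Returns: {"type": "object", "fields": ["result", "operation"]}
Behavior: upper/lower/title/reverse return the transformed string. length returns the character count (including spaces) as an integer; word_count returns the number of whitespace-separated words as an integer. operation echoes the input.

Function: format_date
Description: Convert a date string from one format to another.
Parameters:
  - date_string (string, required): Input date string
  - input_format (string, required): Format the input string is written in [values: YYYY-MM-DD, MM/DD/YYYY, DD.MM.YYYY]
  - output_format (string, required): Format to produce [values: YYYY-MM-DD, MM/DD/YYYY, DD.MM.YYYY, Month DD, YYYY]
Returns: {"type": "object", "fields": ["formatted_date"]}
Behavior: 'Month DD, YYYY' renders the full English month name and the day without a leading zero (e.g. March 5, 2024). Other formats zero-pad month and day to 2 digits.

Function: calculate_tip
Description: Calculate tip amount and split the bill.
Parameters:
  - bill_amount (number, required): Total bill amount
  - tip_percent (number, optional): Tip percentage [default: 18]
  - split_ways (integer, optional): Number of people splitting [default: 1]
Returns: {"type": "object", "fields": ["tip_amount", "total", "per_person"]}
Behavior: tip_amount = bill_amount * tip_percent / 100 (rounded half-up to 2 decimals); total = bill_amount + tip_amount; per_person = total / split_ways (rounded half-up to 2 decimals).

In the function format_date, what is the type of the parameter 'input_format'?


The format_date spec declares:
  - input_format (string, required): Format the input string is written in [values: YYYY-MM-DD, MM/DD/YYYY, DD.MM.YYYY]
Type:
string


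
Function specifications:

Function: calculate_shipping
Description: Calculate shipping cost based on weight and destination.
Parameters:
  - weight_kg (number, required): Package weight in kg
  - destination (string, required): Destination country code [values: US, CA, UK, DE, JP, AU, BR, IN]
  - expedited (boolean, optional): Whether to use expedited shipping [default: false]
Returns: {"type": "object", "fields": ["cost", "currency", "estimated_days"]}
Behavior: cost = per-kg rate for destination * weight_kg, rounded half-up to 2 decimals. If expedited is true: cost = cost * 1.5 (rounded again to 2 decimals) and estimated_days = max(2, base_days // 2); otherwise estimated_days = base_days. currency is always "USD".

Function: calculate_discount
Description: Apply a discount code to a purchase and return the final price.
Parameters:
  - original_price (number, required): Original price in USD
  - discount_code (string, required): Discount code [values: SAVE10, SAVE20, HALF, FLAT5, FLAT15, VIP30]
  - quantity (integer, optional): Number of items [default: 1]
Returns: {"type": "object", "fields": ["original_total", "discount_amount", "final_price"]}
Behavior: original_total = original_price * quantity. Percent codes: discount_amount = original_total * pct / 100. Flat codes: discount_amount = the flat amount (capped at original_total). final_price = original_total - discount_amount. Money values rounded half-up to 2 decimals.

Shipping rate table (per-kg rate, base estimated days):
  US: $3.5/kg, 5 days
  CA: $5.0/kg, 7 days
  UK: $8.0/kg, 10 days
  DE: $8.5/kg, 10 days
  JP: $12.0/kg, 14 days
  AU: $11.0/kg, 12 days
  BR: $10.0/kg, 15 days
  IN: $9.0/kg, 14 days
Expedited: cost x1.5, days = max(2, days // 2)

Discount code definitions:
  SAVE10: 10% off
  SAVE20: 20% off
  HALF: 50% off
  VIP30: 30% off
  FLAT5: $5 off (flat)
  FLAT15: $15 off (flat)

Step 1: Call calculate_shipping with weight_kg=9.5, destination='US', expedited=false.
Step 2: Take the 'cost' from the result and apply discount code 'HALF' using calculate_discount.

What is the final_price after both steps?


Step 1: calculate_shipping(weight_kg=9.5, destination=US, expedited=false)
  Rate for US: $3.5/kg, base 5 days
  cost = 3.5 * 9.5 = 33.25 -> 33.25
  expedited not set/false: estimated_days = 5
  -> cost = 33.25 USD
Step 2: calculate_discount(original_price=33.25, discount_code=HALF, quantity=1)
  original_total = 33.25 * 1 = 33.25
  HALF = 50% off: discount_amount = 33.25 * 50/100 = 16.625 -> 16.63
  final_price = 33.25 - 16.63 = 16.62
  -> final_price = 16.62
$16.62
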